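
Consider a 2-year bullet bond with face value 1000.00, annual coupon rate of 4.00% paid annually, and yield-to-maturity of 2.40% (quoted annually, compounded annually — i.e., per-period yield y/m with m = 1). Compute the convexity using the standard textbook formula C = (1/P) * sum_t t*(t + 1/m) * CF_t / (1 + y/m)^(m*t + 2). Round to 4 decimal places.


Answer: Convexity = 5.5775

Derivation:
Coupon per period c = face * coupon_rate / m = 40.000000
Periods per year m = 1; per-period yield y/m = 0.024000
Number of cashflows N = 2
Cashflows (t years, CF_t, discount factor 1/(1+y/m)^(m*t), PV):
  t = 1.0000: CF_t = 40.000000, DF = 0.976562, PV = 39.062500
  t = 2.0000: CF_t = 1040.000000, DF = 0.953674, PV = 991.821289
Price P = sum_t PV_t = 1030.883789
Convexity numerator sum_t t*(t + 1/m) * CF_t / (1+y/m)^(m*t + 2):
  t = 1.0000: term = 74.505806
  t = 2.0000: term = 5675.246939
Convexity = (1/P) * sum = 5749.752745 / 1030.883789 = 5.577498


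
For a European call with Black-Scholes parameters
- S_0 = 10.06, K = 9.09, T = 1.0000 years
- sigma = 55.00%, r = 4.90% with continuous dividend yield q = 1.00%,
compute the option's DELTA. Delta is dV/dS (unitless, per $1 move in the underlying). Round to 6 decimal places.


d1 = 0.5302586481; d2 = -0.0197413519
phi(d1) = 0.3466201906; exp(-qT) = 0.9900498337; exp(-rT) = 0.9521811297
N(d1) = 0.7020336934
Delta = exp(-qT) * N(d1) = 0.9900498337 * 0.7020336934 = 0.695048

Answer: Delta = 0.695048


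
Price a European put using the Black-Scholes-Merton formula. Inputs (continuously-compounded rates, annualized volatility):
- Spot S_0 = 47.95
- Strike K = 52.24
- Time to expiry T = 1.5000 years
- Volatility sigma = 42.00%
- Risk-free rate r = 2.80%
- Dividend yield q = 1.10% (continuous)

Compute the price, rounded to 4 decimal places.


d1 = (ln(S/K) + (r - q + 0.5*sigma^2) * T) / (sigma * sqrt(T)) = 0.14018530
d2 = d1 - sigma * sqrt(T) = -0.37420754
exp(-rT) = 0.95886978; exp(-qT) = 0.98363538
P = K * exp(-rT) * N(-d2) - S_0 * exp(-qT) * N(-d1)
N(-d1) = 0.44425679; N(-d2) = 0.64587504
P = 52.2400 * 0.95886978 * 0.64587504 - 47.9500 * 0.98363538 * 0.44425679 = 11.3992

Answer: Price = 11.3992


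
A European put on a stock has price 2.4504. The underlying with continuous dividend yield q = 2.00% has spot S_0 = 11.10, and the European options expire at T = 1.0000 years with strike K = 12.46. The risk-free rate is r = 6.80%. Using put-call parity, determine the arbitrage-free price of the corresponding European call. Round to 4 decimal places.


Put-call parity: C - P = S_0 * exp(-qT) - K * exp(-rT).
S_0 * exp(-qT) = 11.1000 * 0.98019867 = 10.88020527
K * exp(-rT) = 12.4600 * 0.93426047 = 11.64088550
C = P + S*exp(-qT) - K*exp(-rT)
C = 2.4504 + 10.88020527 - 11.64088550 = 1.6897

Answer: Call price = 1.6897


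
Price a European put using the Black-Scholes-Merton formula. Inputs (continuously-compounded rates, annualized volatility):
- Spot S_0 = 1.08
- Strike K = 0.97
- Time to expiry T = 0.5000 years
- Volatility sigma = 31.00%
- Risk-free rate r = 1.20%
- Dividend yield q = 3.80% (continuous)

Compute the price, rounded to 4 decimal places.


Answer: Price = 0.0486

Derivation:
d1 = (ln(S/K) + (r - q + 0.5*sigma^2) * T) / (sigma * sqrt(T)) = 0.54034476
d2 = d1 - sigma * sqrt(T) = 0.32114166
exp(-rT) = 0.99401796; exp(-qT) = 0.98117936
P = K * exp(-rT) * N(-d2) - S_0 * exp(-qT) * N(-d1)
N(-d1) = 0.29447965; N(-d2) = 0.37405152
P = 0.9700 * 0.99401796 * 0.37405152 - 1.0800 * 0.98117936 * 0.29447965 = 0.0486


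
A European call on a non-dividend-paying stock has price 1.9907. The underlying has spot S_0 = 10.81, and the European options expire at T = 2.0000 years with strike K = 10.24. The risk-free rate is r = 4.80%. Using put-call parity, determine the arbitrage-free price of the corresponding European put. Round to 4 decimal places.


Put-call parity: C - P = S_0 * exp(-qT) - K * exp(-rT).
S_0 * exp(-qT) = 10.8100 * 1.00000000 = 10.81000000
K * exp(-rT) = 10.2400 * 0.90846402 = 9.30267152
P = C - S*exp(-qT) + K*exp(-rT)
P = 1.9907 - 10.81000000 + 9.30267152 = 0.4834

Answer: Put price = 0.4834


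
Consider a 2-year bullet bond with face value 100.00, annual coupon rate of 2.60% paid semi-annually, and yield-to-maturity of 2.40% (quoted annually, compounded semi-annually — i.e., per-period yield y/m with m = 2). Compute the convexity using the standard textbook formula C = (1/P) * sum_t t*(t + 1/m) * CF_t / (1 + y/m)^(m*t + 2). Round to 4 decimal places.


Coupon per period c = face * coupon_rate / m = 1.300000
Periods per year m = 2; per-period yield y/m = 0.012000
Number of cashflows N = 4
Cashflows (t years, CF_t, discount factor 1/(1+y/m)^(m*t), PV):
  t = 0.5000: CF_t = 1.300000, DF = 0.988142, PV = 1.284585
  t = 1.0000: CF_t = 1.300000, DF = 0.976425, PV = 1.269353
  t = 1.5000: CF_t = 1.300000, DF = 0.964847, PV = 1.254301
  t = 2.0000: CF_t = 101.300000, DF = 0.953406, PV = 96.580043
Price P = sum_t PV_t = 100.388282
Convexity numerator sum_t t*(t + 1/m) * CF_t / (1+y/m)^(m*t + 2):
  t = 0.5000: term = 0.627151
  t = 1.0000: term = 1.859142
  t = 1.5000: term = 3.674194
  t = 2.0000: term = 471.515935
Convexity = (1/P) * sum = 477.676422 / 100.388282 = 4.758289

Answer: Convexity = 4.7583


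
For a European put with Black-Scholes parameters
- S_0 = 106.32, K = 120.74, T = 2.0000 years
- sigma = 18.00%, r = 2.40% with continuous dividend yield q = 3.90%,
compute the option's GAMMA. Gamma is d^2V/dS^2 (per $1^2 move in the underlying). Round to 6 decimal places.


Answer: Gamma = 0.012091

Derivation:
d1 = -0.4902059361; d2 = -0.7447643773
phi(d1) = 0.3537766621; exp(-qT) = 0.9249644265; exp(-rT) = 0.9531337871
Gamma = exp(-qT) * phi(d1) / (S * sigma * sqrt(T)) = 0.9249644265 * 0.3537766621 / (106.3200 * 0.1800 * 1.4142135624) = 0.012091


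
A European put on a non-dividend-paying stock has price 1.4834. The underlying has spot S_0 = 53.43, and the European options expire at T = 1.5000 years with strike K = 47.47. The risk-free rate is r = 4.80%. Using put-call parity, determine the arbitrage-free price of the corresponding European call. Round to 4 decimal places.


Answer: Call price = 10.7411

Derivation:
Put-call parity: C - P = S_0 * exp(-qT) - K * exp(-rT).
S_0 * exp(-qT) = 53.4300 * 1.00000000 = 53.43000000
K * exp(-rT) = 47.4700 * 0.93053090 = 44.17230162
C = P + S*exp(-qT) - K*exp(-rT)
C = 1.4834 + 53.43000000 - 44.17230162 = 10.7411


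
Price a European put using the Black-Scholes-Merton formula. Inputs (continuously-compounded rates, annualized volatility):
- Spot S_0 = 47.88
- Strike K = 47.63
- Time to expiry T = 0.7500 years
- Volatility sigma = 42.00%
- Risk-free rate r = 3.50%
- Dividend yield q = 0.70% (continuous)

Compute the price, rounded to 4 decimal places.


Answer: Price = 6.1853

Derivation:
d1 = (ln(S/K) + (r - q + 0.5*sigma^2) * T) / (sigma * sqrt(T)) = 0.25399306
d2 = d1 - sigma * sqrt(T) = -0.10973761
exp(-rT) = 0.97409154; exp(-qT) = 0.99476376
P = K * exp(-rT) * N(-d2) - S_0 * exp(-qT) * N(-d1)
N(-d1) = 0.39975046; N(-d2) = 0.54369126
P = 47.6300 * 0.97409154 * 0.54369126 - 47.8800 * 0.99476376 * 0.39975046 = 6.1853


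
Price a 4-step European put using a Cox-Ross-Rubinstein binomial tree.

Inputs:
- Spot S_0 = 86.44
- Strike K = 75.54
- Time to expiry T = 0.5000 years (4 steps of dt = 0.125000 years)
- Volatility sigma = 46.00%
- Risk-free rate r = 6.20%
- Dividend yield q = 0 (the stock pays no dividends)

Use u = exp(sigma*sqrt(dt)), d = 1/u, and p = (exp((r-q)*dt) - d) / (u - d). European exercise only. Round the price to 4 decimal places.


Answer: Price = V(0,0) = 5.4923

Derivation:
dt = T/N = 0.125000
u = exp(sigma*sqrt(dt)) = 1.176607; d = 1/u = 0.849902
p = (exp((r-q)*dt) - d) / (u - d) = 0.483245
Discount per step: exp(-r*dt) = 0.992280
Stock lattice S(k, i) with i counting down-moves:
  k=0: S(0,0) = 86.4400
  k=1: S(1,0) = 101.7059; S(1,1) = 73.4655
  k=2: S(2,0) = 119.6678; S(2,1) = 86.4400; S(2,2) = 62.4385
  k=3: S(3,0) = 140.8019; S(3,1) = 101.7059; S(3,2) = 73.4655; S(3,3) = 53.0666
  k=4: S(4,0) = 165.6685; S(4,1) = 119.6678; S(4,2) = 86.4400; S(4,3) = 62.4385; S(4,4) = 45.1014
Terminal payoffs V(N, i) = max(K - S_T, 0):
  V(4,0) = 0.000000; V(4,1) = 0.000000; V(4,2) = 0.000000; V(4,3) = 13.101541; V(4,4) = 30.438645
Backward induction: V(k, i) = exp(-r*dt) * [p * V(k+1, i) + (1-p) * V(k+1, i+1)].
  V(3,0) = exp(-r*dt) * [p*0.000000 + (1-p)*0.000000] = 0.000000
  V(3,1) = exp(-r*dt) * [p*0.000000 + (1-p)*0.000000] = 0.000000
  V(3,2) = exp(-r*dt) * [p*0.000000 + (1-p)*13.101541] = 6.718025
  V(3,3) = exp(-r*dt) * [p*13.101541 + (1-p)*30.438645] = 21.890274
  V(2,0) = exp(-r*dt) * [p*0.000000 + (1-p)*0.000000] = 0.000000
  V(2,1) = exp(-r*dt) * [p*0.000000 + (1-p)*6.718025] = 3.444775
  V(2,2) = exp(-r*dt) * [p*6.718025 + (1-p)*21.890274] = 14.445975
  V(1,0) = exp(-r*dt) * [p*0.000000 + (1-p)*3.444775] = 1.766363
  V(1,1) = exp(-r*dt) * [p*3.444775 + (1-p)*14.445975] = 9.059223
  V(0,0) = exp(-r*dt) * [p*1.766363 + (1-p)*9.059223] = 5.492257


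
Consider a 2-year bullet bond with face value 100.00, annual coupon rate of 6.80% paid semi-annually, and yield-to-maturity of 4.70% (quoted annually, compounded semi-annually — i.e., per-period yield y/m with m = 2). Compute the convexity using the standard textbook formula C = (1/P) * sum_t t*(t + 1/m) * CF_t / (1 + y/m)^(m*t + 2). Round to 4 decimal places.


Answer: Convexity = 4.4732

Derivation:
Coupon per period c = face * coupon_rate / m = 3.400000
Periods per year m = 2; per-period yield y/m = 0.023500
Number of cashflows N = 4
Cashflows (t years, CF_t, discount factor 1/(1+y/m)^(m*t), PV):
  t = 0.5000: CF_t = 3.400000, DF = 0.977040, PV = 3.321935
  t = 1.0000: CF_t = 3.400000, DF = 0.954606, PV = 3.245661
  t = 1.5000: CF_t = 3.400000, DF = 0.932688, PV = 3.171140
  t = 2.0000: CF_t = 103.400000, DF = 0.911273, PV = 94.225652
Price P = sum_t PV_t = 103.964388
Convexity numerator sum_t t*(t + 1/m) * CF_t / (1+y/m)^(m*t + 2):
  t = 0.5000: term = 1.585570
  t = 1.0000: term = 4.647493
  t = 1.5000: term = 9.081570
  t = 2.0000: term = 449.742015
Convexity = (1/P) * sum = 465.056648 / 103.964388 = 4.473230


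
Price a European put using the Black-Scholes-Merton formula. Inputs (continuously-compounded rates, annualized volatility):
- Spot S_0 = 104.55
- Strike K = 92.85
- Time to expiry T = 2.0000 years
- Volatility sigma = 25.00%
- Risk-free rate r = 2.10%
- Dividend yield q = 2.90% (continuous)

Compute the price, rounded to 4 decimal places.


d1 = (ln(S/K) + (r - q + 0.5*sigma^2) * T) / (sigma * sqrt(T)) = 0.46719998
d2 = d1 - sigma * sqrt(T) = 0.11364659
exp(-rT) = 0.95886978; exp(-qT) = 0.94364995
P = K * exp(-rT) * N(-d2) - S_0 * exp(-qT) * N(-d1)
N(-d1) = 0.32017840; N(-d2) = 0.45475898
P = 92.8500 * 0.95886978 * 0.45475898 - 104.5500 * 0.94364995 * 0.32017840 = 8.8993

Answer: Price = 8.8993


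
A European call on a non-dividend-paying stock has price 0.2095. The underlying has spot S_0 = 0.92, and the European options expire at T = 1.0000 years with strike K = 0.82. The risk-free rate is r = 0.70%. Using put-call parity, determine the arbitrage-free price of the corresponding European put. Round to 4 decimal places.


Answer: Put price = 0.1038

Derivation:
Put-call parity: C - P = S_0 * exp(-qT) - K * exp(-rT).
S_0 * exp(-qT) = 0.9200 * 1.00000000 = 0.92000000
K * exp(-rT) = 0.8200 * 0.99302444 = 0.81428004
P = C - S*exp(-qT) + K*exp(-rT)
P = 0.2095 - 0.92000000 + 0.81428004 = 0.1038


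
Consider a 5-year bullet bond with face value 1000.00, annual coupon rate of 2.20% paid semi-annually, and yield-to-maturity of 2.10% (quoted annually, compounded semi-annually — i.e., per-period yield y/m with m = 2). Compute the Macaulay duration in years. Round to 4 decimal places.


Answer: Macaulay duration = 4.7629 years

Derivation:
Coupon per period c = face * coupon_rate / m = 11.000000
Periods per year m = 2; per-period yield y/m = 0.010500
Number of cashflows N = 10
Cashflows (t years, CF_t, discount factor 1/(1+y/m)^(m*t), PV):
  t = 0.5000: CF_t = 11.000000, DF = 0.989609, PV = 10.885700
  t = 1.0000: CF_t = 11.000000, DF = 0.979326, PV = 10.772588
  t = 1.5000: CF_t = 11.000000, DF = 0.969150, PV = 10.660651
  t = 2.0000: CF_t = 11.000000, DF = 0.959080, PV = 10.549877
  t = 2.5000: CF_t = 11.000000, DF = 0.949114, PV = 10.440255
  t = 3.0000: CF_t = 11.000000, DF = 0.939252, PV = 10.331771
  t = 3.5000: CF_t = 11.000000, DF = 0.929492, PV = 10.224415
  t = 4.0000: CF_t = 11.000000, DF = 0.919834, PV = 10.118174
  t = 4.5000: CF_t = 11.000000, DF = 0.910276, PV = 10.013037
  t = 5.0000: CF_t = 1011.000000, DF = 0.900818, PV = 910.726507
Price P = sum_t PV_t = 1004.722976
Macaulay numerator sum_t t * PV_t:
  t * PV_t at t = 0.5000: 5.442850
  t * PV_t at t = 1.0000: 10.772588
  t * PV_t at t = 1.5000: 15.990977
  t * PV_t at t = 2.0000: 21.099755
  t * PV_t at t = 2.5000: 26.100637
  t * PV_t at t = 3.0000: 30.995313
  t * PV_t at t = 3.5000: 35.785452
  t * PV_t at t = 4.0000: 40.472696
  t * PV_t at t = 4.5000: 45.058667
  t * PV_t at t = 5.0000: 4553.632535
Macaulay duration D = (sum_t t * PV_t) / P = 4785.351470 / 1004.722976 = 4.762857


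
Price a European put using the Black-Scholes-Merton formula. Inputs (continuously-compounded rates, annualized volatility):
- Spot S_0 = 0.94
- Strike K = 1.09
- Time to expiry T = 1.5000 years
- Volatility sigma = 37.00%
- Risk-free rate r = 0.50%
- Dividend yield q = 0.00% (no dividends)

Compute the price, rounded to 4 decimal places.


d1 = (ln(S/K) + (r - q + 0.5*sigma^2) * T) / (sigma * sqrt(T)) = -0.08358740
d2 = d1 - sigma * sqrt(T) = -0.53674301
exp(-rT) = 0.99252805; exp(-qT) = 1.00000000
P = K * exp(-rT) * N(-d2) - S_0 * exp(-qT) * N(-d1)
N(-d1) = 0.53330776; N(-d2) = 0.70427743
P = 1.0900 * 0.99252805 * 0.70427743 - 0.9400 * 1.00000000 * 0.53330776 = 0.2606

Answer: Price = 0.2606


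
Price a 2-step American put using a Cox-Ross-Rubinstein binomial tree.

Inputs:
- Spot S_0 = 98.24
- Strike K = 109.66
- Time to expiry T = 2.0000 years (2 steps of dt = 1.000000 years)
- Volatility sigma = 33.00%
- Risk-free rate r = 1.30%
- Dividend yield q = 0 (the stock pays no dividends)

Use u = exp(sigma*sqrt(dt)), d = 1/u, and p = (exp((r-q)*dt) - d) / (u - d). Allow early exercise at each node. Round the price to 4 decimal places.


Answer: Price = V(0,0) = 24.4029

Derivation:
dt = T/N = 1.000000
u = exp(sigma*sqrt(dt)) = 1.390968; d = 1/u = 0.718924
p = (exp((r-q)*dt) - d) / (u - d) = 0.437711
Discount per step: exp(-r*dt) = 0.987084
Stock lattice S(k, i) with i counting down-moves:
  k=0: S(0,0) = 98.2400
  k=1: S(1,0) = 136.6487; S(1,1) = 70.6271
  k=2: S(2,0) = 190.0740; S(2,1) = 98.2400; S(2,2) = 50.7755
Terminal payoffs V(N, i) = max(K - S_T, 0):
  V(2,0) = 0.000000; V(2,1) = 11.420000; V(2,2) = 58.884525
Backward induction: V(k, i) = exp(-r*dt) * [p * V(k+1, i) + (1-p) * V(k+1, i+1)]; then take max(V_cont, immediate exercise) for American.
  V(1,0) = exp(-r*dt) * [p*0.000000 + (1-p)*11.420000] = 6.338405; exercise = 0.000000; V(1,0) = max -> 6.338405
  V(1,1) = exp(-r*dt) * [p*11.420000 + (1-p)*58.884525] = 37.616579; exercise = 39.032932; V(1,1) = max -> 39.032932
  V(0,0) = exp(-r*dt) * [p*6.338405 + (1-p)*39.032932] = 24.402874; exercise = 11.420000; V(0,0) = max -> 24.402874


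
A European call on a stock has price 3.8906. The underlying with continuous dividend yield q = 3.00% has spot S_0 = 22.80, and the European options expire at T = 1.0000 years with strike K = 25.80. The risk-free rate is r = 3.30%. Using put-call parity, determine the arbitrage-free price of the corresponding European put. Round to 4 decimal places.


Answer: Put price = 6.7269

Derivation:
Put-call parity: C - P = S_0 * exp(-qT) - K * exp(-rT).
S_0 * exp(-qT) = 22.8000 * 0.97044553 = 22.12615816
K * exp(-rT) = 25.8000 * 0.96753856 = 24.96249484
P = C - S*exp(-qT) + K*exp(-rT)
P = 3.8906 - 22.12615816 + 24.96249484 = 6.7269


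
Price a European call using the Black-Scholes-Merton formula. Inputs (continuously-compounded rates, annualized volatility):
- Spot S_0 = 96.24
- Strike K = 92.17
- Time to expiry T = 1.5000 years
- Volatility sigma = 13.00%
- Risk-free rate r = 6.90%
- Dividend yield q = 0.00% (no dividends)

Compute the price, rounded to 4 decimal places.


Answer: Price = 14.5045

Derivation:
d1 = (ln(S/K) + (r - q + 0.5*sigma^2) * T) / (sigma * sqrt(T)) = 1.00105856
d2 = d1 - sigma * sqrt(T) = 0.84184173
exp(-rT) = 0.90167602; exp(-qT) = 1.00000000
C = S_0 * exp(-qT) * N(d1) - K * exp(-rT) * N(d2)
N(d1) = 0.84160075; N(d2) = 0.80006172
C = 96.2400 * 1.00000000 * 0.84160075 - 92.1700 * 0.90167602 * 0.80006172 = 14.5045


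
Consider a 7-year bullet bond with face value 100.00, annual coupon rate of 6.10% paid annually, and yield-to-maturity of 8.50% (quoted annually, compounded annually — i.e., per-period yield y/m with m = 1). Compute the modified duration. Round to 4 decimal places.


Coupon per period c = face * coupon_rate / m = 6.100000
Periods per year m = 1; per-period yield y/m = 0.085000
Number of cashflows N = 7
Cashflows (t years, CF_t, discount factor 1/(1+y/m)^(m*t), PV):
  t = 1.0000: CF_t = 6.100000, DF = 0.921659, PV = 5.622120
  t = 2.0000: CF_t = 6.100000, DF = 0.849455, PV = 5.181677
  t = 3.0000: CF_t = 6.100000, DF = 0.782908, PV = 4.775739
  t = 4.0000: CF_t = 6.100000, DF = 0.721574, PV = 4.401603
  t = 5.0000: CF_t = 6.100000, DF = 0.665045, PV = 4.056777
  t = 6.0000: CF_t = 6.100000, DF = 0.612945, PV = 3.738965
  t = 7.0000: CF_t = 106.100000, DF = 0.564926, PV = 59.938686
Price P = sum_t PV_t = 87.715568
First compute Macaulay numerator sum_t t * PV_t:
  t * PV_t at t = 1.0000: 5.622120
  t * PV_t at t = 2.0000: 10.363354
  t * PV_t at t = 3.0000: 14.327218
  t * PV_t at t = 4.0000: 17.606413
  t * PV_t at t = 5.0000: 20.283885
  t * PV_t at t = 6.0000: 22.433790
  t * PV_t at t = 7.0000: 419.570801
Macaulay duration D = 510.207581 / 87.715568 = 5.816614
Modified duration = D / (1 + y/m) = 5.816614 / (1 + 0.085000) = 5.360934

Answer: Modified duration = 5.3609


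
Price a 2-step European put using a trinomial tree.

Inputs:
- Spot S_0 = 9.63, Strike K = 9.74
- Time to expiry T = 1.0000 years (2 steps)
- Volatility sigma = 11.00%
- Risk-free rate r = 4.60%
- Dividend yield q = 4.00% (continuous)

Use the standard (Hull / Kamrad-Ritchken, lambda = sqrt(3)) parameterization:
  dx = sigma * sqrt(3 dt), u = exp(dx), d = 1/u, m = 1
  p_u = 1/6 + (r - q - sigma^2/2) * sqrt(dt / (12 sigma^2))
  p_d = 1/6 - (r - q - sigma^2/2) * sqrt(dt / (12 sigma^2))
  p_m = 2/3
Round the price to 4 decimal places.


dt = T/N = 0.500000; dx = sigma*sqrt(3*dt) = 0.134722
u = exp(dx) = 1.144219; d = 1/u = 0.873959
p_u = 0.166574, p_m = 0.666667, p_d = 0.166759
Discount per step: exp(-r*dt) = 0.977262
Stock lattice S(k, j) with j the centered position index:
  k=0: S(0,+0) = 9.6300
  k=1: S(1,-1) = 8.4162; S(1,+0) = 9.6300; S(1,+1) = 11.0188
  k=2: S(2,-2) = 7.3554; S(2,-1) = 8.4162; S(2,+0) = 9.6300; S(2,+1) = 11.0188; S(2,+2) = 12.6079
Terminal payoffs V(N, j) = max(K - S_T, 0):
  V(2,-2) = 2.384566; V(2,-1) = 1.323776; V(2,+0) = 0.110000; V(2,+1) = 0.000000; V(2,+2) = 0.000000
Backward induction: V(k, j) = exp(-r*dt) * [p_u * V(k+1, j+1) + p_m * V(k+1, j) + p_d * V(k+1, j-1)]
  V(1,-1) = exp(-r*dt) * [p_u*0.110000 + p_m*1.323776 + p_d*2.384566] = 1.268965
  V(1,+0) = exp(-r*dt) * [p_u*0.000000 + p_m*0.110000 + p_d*1.323776] = 0.287399
  V(1,+1) = exp(-r*dt) * [p_u*0.000000 + p_m*0.000000 + p_d*0.110000] = 0.017926
  V(0,+0) = exp(-r*dt) * [p_u*0.017926 + p_m*0.287399 + p_d*1.268965] = 0.396961

Answer: Price = V(0,0) = 0.3970


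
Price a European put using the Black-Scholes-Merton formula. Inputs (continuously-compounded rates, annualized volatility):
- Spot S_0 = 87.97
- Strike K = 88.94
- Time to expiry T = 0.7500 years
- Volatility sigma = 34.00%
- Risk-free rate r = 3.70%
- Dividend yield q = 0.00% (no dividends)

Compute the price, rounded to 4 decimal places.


Answer: Price = 9.4952

Derivation:
d1 = (ln(S/K) + (r - q + 0.5*sigma^2) * T) / (sigma * sqrt(T)) = 0.20422530
d2 = d1 - sigma * sqrt(T) = -0.09022333
exp(-rT) = 0.97263149; exp(-qT) = 1.00000000
P = K * exp(-rT) * N(-d2) - S_0 * exp(-qT) * N(-d1)
N(-d1) = 0.41908872; N(-d2) = 0.53594513
P = 88.9400 * 0.97263149 * 0.53594513 - 87.9700 * 1.00000000 * 0.41908872 = 9.4952


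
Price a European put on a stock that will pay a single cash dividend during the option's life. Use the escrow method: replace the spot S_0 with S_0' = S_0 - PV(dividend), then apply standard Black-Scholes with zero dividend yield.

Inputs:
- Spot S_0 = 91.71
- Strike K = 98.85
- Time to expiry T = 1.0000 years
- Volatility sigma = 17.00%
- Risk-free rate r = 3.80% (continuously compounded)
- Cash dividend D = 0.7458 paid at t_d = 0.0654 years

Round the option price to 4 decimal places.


Answer: Price = 8.6233

Derivation:
PV(D) = D * exp(-r * t_d) = 0.7458 * 0.99751789 = 0.74394884
S_0' = S_0 - PV(D) = 91.7100 - 0.74394884 = 90.96605116
d1 = (ln(S_0'/K) + (r + sigma^2/2)*T) / (sigma*sqrt(T)) = -0.18039516
d2 = d1 - sigma*sqrt(T) = -0.35039516
exp(-rT) = 0.96271294
N(-d1) = 0.57157882; N(-d2) = 0.63697892
P = K * exp(-rT) * N(-d2) - S_0' * N(-d1) = 98.8500 * 0.96271294 * 0.63697892 - 90.96605116 * 0.57157882 = 8.6233


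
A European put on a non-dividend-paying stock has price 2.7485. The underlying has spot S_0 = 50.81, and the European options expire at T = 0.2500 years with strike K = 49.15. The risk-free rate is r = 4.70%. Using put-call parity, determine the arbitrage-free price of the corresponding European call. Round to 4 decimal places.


Put-call parity: C - P = S_0 * exp(-qT) - K * exp(-rT).
S_0 * exp(-qT) = 50.8100 * 1.00000000 = 50.81000000
K * exp(-rT) = 49.1500 * 0.98831876 = 48.57586714
C = P + S*exp(-qT) - K*exp(-rT)
C = 2.7485 + 50.81000000 - 48.57586714 = 4.9826

Answer: Call price = 4.9826


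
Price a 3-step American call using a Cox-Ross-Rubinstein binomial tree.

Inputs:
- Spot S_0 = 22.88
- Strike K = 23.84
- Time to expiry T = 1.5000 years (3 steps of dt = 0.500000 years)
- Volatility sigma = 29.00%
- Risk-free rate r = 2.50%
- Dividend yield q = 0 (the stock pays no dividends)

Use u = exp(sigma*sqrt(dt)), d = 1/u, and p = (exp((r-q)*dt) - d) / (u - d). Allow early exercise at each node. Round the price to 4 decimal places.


Answer: Price = V(0,0) = 3.4300

Derivation:
dt = T/N = 0.500000
u = exp(sigma*sqrt(dt)) = 1.227600; d = 1/u = 0.814598
p = (exp((r-q)*dt) - d) / (u - d) = 0.479370
Discount per step: exp(-r*dt) = 0.987578
Stock lattice S(k, i) with i counting down-moves:
  k=0: S(0,0) = 22.8800
  k=1: S(1,0) = 28.0875; S(1,1) = 18.6380
  k=2: S(2,0) = 34.4802; S(2,1) = 22.8800; S(2,2) = 15.1825
  k=3: S(3,0) = 42.3279; S(3,1) = 28.0875; S(3,2) = 18.6380; S(3,3) = 12.3676
Terminal payoffs V(N, i) = max(S_T - K, 0):
  V(3,0) = 18.487884; V(3,1) = 4.247486; V(3,2) = 0.000000; V(3,3) = 0.000000
Backward induction: V(k, i) = exp(-r*dt) * [p * V(k+1, i) + (1-p) * V(k+1, i+1)]; then take max(V_cont, immediate exercise) for American.
  V(2,0) = exp(-r*dt) * [p*18.487884 + (1-p)*4.247486] = 10.936340; exercise = 10.640195; V(2,0) = max -> 10.936340
  V(2,1) = exp(-r*dt) * [p*4.247486 + (1-p)*0.000000] = 2.010823; exercise = 0.000000; V(2,1) = max -> 2.010823
  V(2,2) = exp(-r*dt) * [p*0.000000 + (1-p)*0.000000] = 0.000000; exercise = 0.000000; V(2,2) = max -> 0.000000
  V(1,0) = exp(-r*dt) * [p*10.936340 + (1-p)*2.010823] = 6.211318; exercise = 4.247486; V(1,0) = max -> 6.211318
  V(1,1) = exp(-r*dt) * [p*2.010823 + (1-p)*0.000000] = 0.951954; exercise = 0.000000; V(1,1) = max -> 0.951954
  V(0,0) = exp(-r*dt) * [p*6.211318 + (1-p)*0.951954] = 3.429990; exercise = 0.000000; V(0,0) = max -> 3.429990


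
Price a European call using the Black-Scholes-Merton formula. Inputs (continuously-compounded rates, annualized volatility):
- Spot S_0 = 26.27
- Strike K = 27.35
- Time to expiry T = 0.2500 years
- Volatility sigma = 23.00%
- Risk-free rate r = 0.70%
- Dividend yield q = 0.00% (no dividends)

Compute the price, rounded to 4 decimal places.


Answer: Price = 0.7804

Derivation:
d1 = (ln(S/K) + (r - q + 0.5*sigma^2) * T) / (sigma * sqrt(T)) = -0.27762109
d2 = d1 - sigma * sqrt(T) = -0.39262109
exp(-rT) = 0.99825153; exp(-qT) = 1.00000000
C = S_0 * exp(-qT) * N(d1) - K * exp(-rT) * N(d2)
N(d1) = 0.39065162; N(d2) = 0.34729968
C = 26.2700 * 1.00000000 * 0.39065162 - 27.3500 * 0.99825153 * 0.34729968 = 0.7804


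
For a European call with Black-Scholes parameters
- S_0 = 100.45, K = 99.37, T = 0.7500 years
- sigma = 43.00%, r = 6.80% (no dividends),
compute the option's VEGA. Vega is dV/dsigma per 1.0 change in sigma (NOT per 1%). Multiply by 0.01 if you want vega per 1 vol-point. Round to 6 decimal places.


d1 = 0.3521765051; d2 = -0.0202144185
phi(d1) = 0.3749537183; exp(-qT) = 1.0000000000; exp(-rT) = 0.9502786705
Vega = S * exp(-qT) * phi(d1) * sqrt(T) = 100.4500 * 1.0000000000 * 0.3749537183 * 0.8660254038 = 32.618068

Answer: Vega = 32.618068


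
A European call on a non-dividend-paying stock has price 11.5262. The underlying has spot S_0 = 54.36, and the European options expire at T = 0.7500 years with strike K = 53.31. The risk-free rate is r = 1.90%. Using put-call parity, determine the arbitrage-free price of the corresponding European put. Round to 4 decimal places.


Put-call parity: C - P = S_0 * exp(-qT) - K * exp(-rT).
S_0 * exp(-qT) = 54.3600 * 1.00000000 = 54.36000000
K * exp(-rT) = 53.3100 * 0.98585105 = 52.55571951
P = C - S*exp(-qT) + K*exp(-rT)
P = 11.5262 - 54.36000000 + 52.55571951 = 9.7219

Answer: Put price = 9.7219


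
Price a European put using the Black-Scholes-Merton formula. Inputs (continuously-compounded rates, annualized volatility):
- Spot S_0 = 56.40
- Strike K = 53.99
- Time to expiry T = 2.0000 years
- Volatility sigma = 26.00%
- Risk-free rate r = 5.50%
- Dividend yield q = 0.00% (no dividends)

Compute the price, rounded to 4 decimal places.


Answer: Price = 4.2728

Derivation:
d1 = (ln(S/K) + (r - q + 0.5*sigma^2) * T) / (sigma * sqrt(T)) = 0.60177592
d2 = d1 - sigma * sqrt(T) = 0.23408040
exp(-rT) = 0.89583414; exp(-qT) = 1.00000000
P = K * exp(-rT) * N(-d2) - S_0 * exp(-qT) * N(-d1)
N(-d1) = 0.27366165; N(-d2) = 0.40746128
P = 53.9900 * 0.89583414 * 0.40746128 - 56.4000 * 1.00000000 * 0.27366165 = 4.2728


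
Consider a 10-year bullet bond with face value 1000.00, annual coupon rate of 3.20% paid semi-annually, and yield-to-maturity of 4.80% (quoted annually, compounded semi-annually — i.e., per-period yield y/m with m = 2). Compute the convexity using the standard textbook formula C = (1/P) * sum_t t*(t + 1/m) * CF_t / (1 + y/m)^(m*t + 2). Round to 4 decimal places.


Answer: Convexity = 80.6966

Derivation:
Coupon per period c = face * coupon_rate / m = 16.000000
Periods per year m = 2; per-period yield y/m = 0.024000
Number of cashflows N = 20
Cashflows (t years, CF_t, discount factor 1/(1+y/m)^(m*t), PV):
  t = 0.5000: CF_t = 16.000000, DF = 0.976562, PV = 15.625000
  t = 1.0000: CF_t = 16.000000, DF = 0.953674, PV = 15.258789
  t = 1.5000: CF_t = 16.000000, DF = 0.931323, PV = 14.901161
  t = 2.0000: CF_t = 16.000000, DF = 0.909495, PV = 14.551915
  t = 2.5000: CF_t = 16.000000, DF = 0.888178, PV = 14.210855
  t = 3.0000: CF_t = 16.000000, DF = 0.867362, PV = 13.877788
  t = 3.5000: CF_t = 16.000000, DF = 0.847033, PV = 13.552527
  t = 4.0000: CF_t = 16.000000, DF = 0.827181, PV = 13.234890
  t = 4.5000: CF_t = 16.000000, DF = 0.807794, PV = 12.924697
  t = 5.0000: CF_t = 16.000000, DF = 0.788861, PV = 12.621774
  t = 5.5000: CF_t = 16.000000, DF = 0.770372, PV = 12.325952
  t = 6.0000: CF_t = 16.000000, DF = 0.752316, PV = 12.037062
  t = 6.5000: CF_t = 16.000000, DF = 0.734684, PV = 11.754944
  t = 7.0000: CF_t = 16.000000, DF = 0.717465, PV = 11.479437
  t = 7.5000: CF_t = 16.000000, DF = 0.700649, PV = 11.210388
  t = 8.0000: CF_t = 16.000000, DF = 0.684228, PV = 10.947644
  t = 8.5000: CF_t = 16.000000, DF = 0.668191, PV = 10.691059
  t = 9.0000: CF_t = 16.000000, DF = 0.652530, PV = 10.440487
  t = 9.5000: CF_t = 16.000000, DF = 0.637237, PV = 10.195788
  t = 10.0000: CF_t = 1016.000000, DF = 0.622302, PV = 632.258352
Price P = sum_t PV_t = 874.100509
Convexity numerator sum_t t*(t + 1/m) * CF_t / (1+y/m)^(m*t + 2):
  t = 0.5000: term = 7.450581
  t = 1.0000: term = 21.827873
  t = 1.5000: term = 42.632564
  t = 2.0000: term = 69.388939
  t = 2.5000: term = 101.643954
  t = 3.0000: term = 138.966343
  t = 3.5000: term = 180.945759
  t = 4.0000: term = 227.191941
  t = 4.5000: term = 277.333912
  t = 5.0000: term = 331.019209
  t = 5.5000: term = 387.913136
  t = 6.0000: term = 447.698044
  t = 6.5000: term = 510.072641
  t = 7.0000: term = 574.751323
  t = 7.5000: term = 641.463530
  t = 8.0000: term = 709.953126
  t = 8.5000: term = 779.977800
  t = 9.0000: term = 851.308490
  t = 9.5000: term = 923.728830
  t = 10.0000: term = 63311.697945
Convexity = (1/P) * sum = 70536.965939 / 874.100509 = 80.696631


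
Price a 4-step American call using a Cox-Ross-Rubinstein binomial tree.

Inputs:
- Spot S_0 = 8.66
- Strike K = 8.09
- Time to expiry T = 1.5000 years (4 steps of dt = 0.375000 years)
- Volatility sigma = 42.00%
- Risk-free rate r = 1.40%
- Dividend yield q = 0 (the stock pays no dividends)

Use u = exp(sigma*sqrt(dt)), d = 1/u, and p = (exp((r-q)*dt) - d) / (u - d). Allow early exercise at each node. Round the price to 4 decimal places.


Answer: Price = V(0,0) = 2.0629

Derivation:
dt = T/N = 0.375000
u = exp(sigma*sqrt(dt)) = 1.293299; d = 1/u = 0.773216
p = (exp((r-q)*dt) - d) / (u - d) = 0.446174
Discount per step: exp(-r*dt) = 0.994764
Stock lattice S(k, i) with i counting down-moves:
  k=0: S(0,0) = 8.6600
  k=1: S(1,0) = 11.2000; S(1,1) = 6.6961
  k=2: S(2,0) = 14.4849; S(2,1) = 8.6600; S(2,2) = 5.1775
  k=3: S(3,0) = 18.7333; S(3,1) = 11.2000; S(3,2) = 6.6961; S(3,3) = 4.0033
  k=4: S(4,0) = 24.2278; S(4,1) = 14.4849; S(4,2) = 8.6600; S(4,3) = 5.1775; S(4,4) = 3.0954
Terminal payoffs V(N, i) = max(S_T - K, 0):
  V(4,0) = 16.137792; V(4,1) = 6.394912; V(4,2) = 0.570000; V(4,3) = 0.000000; V(4,4) = 0.000000
Backward induction: V(k, i) = exp(-r*dt) * [p * V(k+1, i) + (1-p) * V(k+1, i+1)]; then take max(V_cont, immediate exercise) for American.
  V(3,0) = exp(-r*dt) * [p*16.137792 + (1-p)*6.394912] = 10.685686; exercise = 10.643324; V(3,0) = max -> 10.685686
  V(3,1) = exp(-r*dt) * [p*6.394912 + (1-p)*0.570000] = 3.152332; exercise = 3.109971; V(3,1) = max -> 3.152332
  V(3,2) = exp(-r*dt) * [p*0.570000 + (1-p)*0.000000] = 0.252988; exercise = 0.000000; V(3,2) = max -> 0.252988
  V(3,3) = exp(-r*dt) * [p*0.000000 + (1-p)*0.000000] = 0.000000; exercise = 0.000000; V(3,3) = max -> 0.000000
  V(2,0) = exp(-r*dt) * [p*10.685686 + (1-p)*3.152332] = 6.479413; exercise = 6.394912; V(2,0) = max -> 6.479413
  V(2,1) = exp(-r*dt) * [p*3.152332 + (1-p)*0.252988] = 1.538501; exercise = 0.570000; V(2,1) = max -> 1.538501
  V(2,2) = exp(-r*dt) * [p*0.252988 + (1-p)*0.000000] = 0.112285; exercise = 0.000000; V(2,2) = max -> 0.112285
  V(1,0) = exp(-r*dt) * [p*6.479413 + (1-p)*1.538501] = 3.723409; exercise = 3.109971; V(1,0) = max -> 3.723409
  V(1,1) = exp(-r*dt) * [p*1.538501 + (1-p)*0.112285] = 0.744706; exercise = 0.000000; V(1,1) = max -> 0.744706
  V(0,0) = exp(-r*dt) * [p*3.723409 + (1-p)*0.744706] = 2.062868; exercise = 0.570000; V(0,0) = max -> 2.062868


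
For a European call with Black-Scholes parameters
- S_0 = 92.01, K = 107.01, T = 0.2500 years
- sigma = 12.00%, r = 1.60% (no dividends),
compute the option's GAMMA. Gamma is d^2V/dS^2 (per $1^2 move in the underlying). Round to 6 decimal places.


Answer: Gamma = 0.003862

Derivation:
d1 = -2.4204170207; d2 = -2.4804170207
phi(d1) = 0.0213191871; exp(-qT) = 1.0000000000; exp(-rT) = 0.9960079893
Gamma = exp(-qT) * phi(d1) / (S * sigma * sqrt(T)) = 1.0000000000 * 0.0213191871 / (92.0100 * 0.1200 * 0.5000000000) = 0.003862


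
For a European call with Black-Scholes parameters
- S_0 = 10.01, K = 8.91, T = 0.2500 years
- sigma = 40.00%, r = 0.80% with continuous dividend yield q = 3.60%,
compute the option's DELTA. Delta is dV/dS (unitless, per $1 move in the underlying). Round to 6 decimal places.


Answer: Delta = 0.734560

Derivation:
d1 = 0.6470517592; d2 = 0.4470517592
phi(d1) = 0.3235904769; exp(-qT) = 0.9910403788; exp(-rT) = 0.9980019987
N(d1) = 0.7412007773
Delta = exp(-qT) * N(d1) = 0.9910403788 * 0.7412007773 = 0.734560


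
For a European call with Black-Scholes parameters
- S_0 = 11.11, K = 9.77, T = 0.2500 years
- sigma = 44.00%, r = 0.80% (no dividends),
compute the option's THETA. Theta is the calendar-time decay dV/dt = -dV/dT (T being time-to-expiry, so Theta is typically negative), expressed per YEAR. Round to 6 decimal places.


Answer: Theta = -1.576353

Derivation:
d1 = 0.7033142618; d2 = 0.4833142618
phi(d1) = 0.3115286382; exp(-qT) = 1.0000000000; exp(-rT) = 0.9980019987
Theta = -S*exp(-qT)*phi(d1)*sigma/(2*sqrt(T)) - r*K*exp(-rT)*N(d2) + q*S*exp(-qT)*N(d1)
N(d1) = 0.7590700376; N(d2) = 0.6855636924; sqrt(T) = 0.5000000000
Term 1 = -11.1100 * 1.0000000000 * 0.3115286382 * 0.4400 / (2 * 0.5000000000) = -1.5228765950
Term 2 = -0.0080 * 9.7700 * 0.9980019987 * 0.6855636924 = -0.0534765980
Term 3 = 0 (no dividend yield, q = 0)
Theta = -1.5228765950 + (-0.0534765980) + (0.0000000000) = -1.576353


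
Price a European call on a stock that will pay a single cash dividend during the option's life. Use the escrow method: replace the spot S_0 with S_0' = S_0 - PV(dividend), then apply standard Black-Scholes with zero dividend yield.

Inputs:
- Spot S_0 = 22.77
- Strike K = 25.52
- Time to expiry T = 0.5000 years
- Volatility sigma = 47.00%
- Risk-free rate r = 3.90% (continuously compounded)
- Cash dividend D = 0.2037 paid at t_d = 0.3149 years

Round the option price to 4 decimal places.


Answer: Price = 2.0608

Derivation:
PV(D) = D * exp(-r * t_d) = 0.2037 * 0.98779400 = 0.20121364
S_0' = S_0 - PV(D) = 22.7700 - 0.20121364 = 22.56878636
d1 = (ln(S_0'/K) + (r + sigma^2/2)*T) / (sigma*sqrt(T)) = -0.14494077
d2 = d1 - sigma*sqrt(T) = -0.47728095
exp(-rT) = 0.98068890
N(d1) = 0.44237882; N(d2) = 0.31658104
C = S_0' * N(d1) - K * exp(-rT) * N(d2) = 22.56878636 * 0.44237882 - 25.5200 * 0.98068890 * 0.31658104 = 2.0608


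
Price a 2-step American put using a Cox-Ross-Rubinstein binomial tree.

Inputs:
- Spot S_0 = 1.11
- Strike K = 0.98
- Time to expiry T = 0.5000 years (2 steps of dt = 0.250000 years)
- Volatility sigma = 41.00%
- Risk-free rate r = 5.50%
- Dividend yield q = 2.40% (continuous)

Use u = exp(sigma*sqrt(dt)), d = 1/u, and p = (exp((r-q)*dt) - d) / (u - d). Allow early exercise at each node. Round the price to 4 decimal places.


dt = T/N = 0.250000
u = exp(sigma*sqrt(dt)) = 1.227525; d = 1/u = 0.814647
p = (exp((r-q)*dt) - d) / (u - d) = 0.467772
Discount per step: exp(-r*dt) = 0.986344
Stock lattice S(k, i) with i counting down-moves:
  k=0: S(0,0) = 1.1100
  k=1: S(1,0) = 1.3626; S(1,1) = 0.9043
  k=2: S(2,0) = 1.6726; S(2,1) = 1.1100; S(2,2) = 0.7367
Terminal payoffs V(N, i) = max(K - S_T, 0):
  V(2,0) = 0.000000; V(2,1) = 0.000000; V(2,2) = 0.243348
Backward induction: V(k, i) = exp(-r*dt) * [p * V(k+1, i) + (1-p) * V(k+1, i+1)]; then take max(V_cont, immediate exercise) for American.
  V(1,0) = exp(-r*dt) * [p*0.000000 + (1-p)*0.000000] = 0.000000; exercise = 0.000000; V(1,0) = max -> 0.000000
  V(1,1) = exp(-r*dt) * [p*0.000000 + (1-p)*0.243348] = 0.127748; exercise = 0.075741; V(1,1) = max -> 0.127748
  V(0,0) = exp(-r*dt) * [p*0.000000 + (1-p)*0.127748] = 0.067063; exercise = 0.000000; V(0,0) = max -> 0.067063

Answer: Price = V(0,0) = 0.0671


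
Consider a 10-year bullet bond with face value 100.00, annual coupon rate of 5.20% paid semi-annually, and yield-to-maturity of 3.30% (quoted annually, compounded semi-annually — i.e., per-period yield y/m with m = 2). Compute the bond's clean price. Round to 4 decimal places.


Answer: Price = 116.0716

Derivation:
Coupon per period c = face * coupon_rate / m = 2.600000
Periods per year m = 2; per-period yield y/m = 0.016500
Number of cashflows N = 20
Cashflows (t years, CF_t, discount factor 1/(1+y/m)^(m*t), PV):
  t = 0.5000: CF_t = 2.600000, DF = 0.983768, PV = 2.557796
  t = 1.0000: CF_t = 2.600000, DF = 0.967799, PV = 2.516278
  t = 1.5000: CF_t = 2.600000, DF = 0.952090, PV = 2.475433
  t = 2.0000: CF_t = 2.600000, DF = 0.936635, PV = 2.435251
  t = 2.5000: CF_t = 2.600000, DF = 0.921432, PV = 2.395722
  t = 3.0000: CF_t = 2.600000, DF = 0.906475, PV = 2.356834
  t = 3.5000: CF_t = 2.600000, DF = 0.891761, PV = 2.318578
  t = 4.0000: CF_t = 2.600000, DF = 0.877285, PV = 2.280942
  t = 4.5000: CF_t = 2.600000, DF = 0.863045, PV = 2.243918
  t = 5.0000: CF_t = 2.600000, DF = 0.849036, PV = 2.207494
  t = 5.5000: CF_t = 2.600000, DF = 0.835254, PV = 2.171662
  t = 6.0000: CF_t = 2.600000, DF = 0.821696, PV = 2.136411
  t = 6.5000: CF_t = 2.600000, DF = 0.808359, PV = 2.101732
  t = 7.0000: CF_t = 2.600000, DF = 0.795237, PV = 2.067616
  t = 7.5000: CF_t = 2.600000, DF = 0.782329, PV = 2.034055
  t = 8.0000: CF_t = 2.600000, DF = 0.769630, PV = 2.001037
  t = 8.5000: CF_t = 2.600000, DF = 0.757137, PV = 1.968556
  t = 9.0000: CF_t = 2.600000, DF = 0.744847, PV = 1.936602
  t = 9.5000: CF_t = 2.600000, DF = 0.732757, PV = 1.905167
  t = 10.0000: CF_t = 102.600000, DF = 0.720862, PV = 73.960477
Price P = sum_t PV_t = 116.071562


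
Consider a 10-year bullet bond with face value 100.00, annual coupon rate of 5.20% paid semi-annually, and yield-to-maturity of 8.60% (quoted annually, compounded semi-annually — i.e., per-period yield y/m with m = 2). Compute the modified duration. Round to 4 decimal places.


Coupon per period c = face * coupon_rate / m = 2.600000
Periods per year m = 2; per-period yield y/m = 0.043000
Number of cashflows N = 20
Cashflows (t years, CF_t, discount factor 1/(1+y/m)^(m*t), PV):
  t = 0.5000: CF_t = 2.600000, DF = 0.958773, PV = 2.492809
  t = 1.0000: CF_t = 2.600000, DF = 0.919245, PV = 2.390038
  t = 1.5000: CF_t = 2.600000, DF = 0.881347, PV = 2.291503
  t = 2.0000: CF_t = 2.600000, DF = 0.845012, PV = 2.197031
  t = 2.5000: CF_t = 2.600000, DF = 0.810174, PV = 2.106453
  t = 3.0000: CF_t = 2.600000, DF = 0.776773, PV = 2.019610
  t = 3.5000: CF_t = 2.600000, DF = 0.744749, PV = 1.936347
  t = 4.0000: CF_t = 2.600000, DF = 0.714045, PV = 1.856517
  t = 4.5000: CF_t = 2.600000, DF = 0.684607, PV = 1.779978
  t = 5.0000: CF_t = 2.600000, DF = 0.656382, PV = 1.706594
  t = 5.5000: CF_t = 2.600000, DF = 0.629322, PV = 1.636236
  t = 6.0000: CF_t = 2.600000, DF = 0.603376, PV = 1.568779
  t = 6.5000: CF_t = 2.600000, DF = 0.578501, PV = 1.504102
  t = 7.0000: CF_t = 2.600000, DF = 0.554651, PV = 1.442092
  t = 7.5000: CF_t = 2.600000, DF = 0.531784, PV = 1.382639
  t = 8.0000: CF_t = 2.600000, DF = 0.509860, PV = 1.325636
  t = 8.5000: CF_t = 2.600000, DF = 0.488840, PV = 1.270984
  t = 9.0000: CF_t = 2.600000, DF = 0.468687, PV = 1.218585
  t = 9.5000: CF_t = 2.600000, DF = 0.449364, PV = 1.168346
  t = 10.0000: CF_t = 102.600000, DF = 0.430838, PV = 44.203962
Price P = sum_t PV_t = 77.498240
First compute Macaulay numerator sum_t t * PV_t:
  t * PV_t at t = 0.5000: 1.246405
  t * PV_t at t = 1.0000: 2.390038
  t * PV_t at t = 1.5000: 3.437254
  t * PV_t at t = 2.0000: 4.394061
  t * PV_t at t = 2.5000: 5.266133
  t * PV_t at t = 3.0000: 6.058830
  t * PV_t at t = 3.5000: 6.777215
  t * PV_t at t = 4.0000: 7.426067
  t * PV_t at t = 4.5000: 8.009900
  t * PV_t at t = 5.0000: 8.532971
  t * PV_t at t = 5.5000: 8.999298
  t * PV_t at t = 6.0000: 9.412671
  t * PV_t at t = 6.5000: 9.776664
  t * PV_t at t = 7.0000: 10.094645
  t * PV_t at t = 7.5000: 10.369791
  t * PV_t at t = 8.0000: 10.605091
  t * PV_t at t = 8.5000: 10.803365
  t * PV_t at t = 9.0000: 10.967264
  t * PV_t at t = 9.5000: 11.099287
  t * PV_t at t = 10.0000: 442.039615
Macaulay duration D = 587.706565 / 77.498240 = 7.583483
Modified duration = D / (1 + y/m) = 7.583483 / (1 + 0.043000) = 7.270837

Answer: Modified duration = 7.2708


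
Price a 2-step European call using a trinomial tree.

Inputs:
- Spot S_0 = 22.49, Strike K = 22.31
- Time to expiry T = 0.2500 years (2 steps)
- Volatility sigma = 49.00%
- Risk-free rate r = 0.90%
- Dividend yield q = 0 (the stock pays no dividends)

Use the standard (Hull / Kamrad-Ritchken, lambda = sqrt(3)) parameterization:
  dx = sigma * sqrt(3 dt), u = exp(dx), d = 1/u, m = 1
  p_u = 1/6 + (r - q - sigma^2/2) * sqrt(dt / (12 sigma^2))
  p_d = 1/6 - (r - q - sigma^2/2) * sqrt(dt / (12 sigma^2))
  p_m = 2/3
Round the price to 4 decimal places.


Answer: Price = V(0,0) = 2.0107

Derivation:
dt = T/N = 0.125000; dx = sigma*sqrt(3*dt) = 0.300062
u = exp(dx) = 1.349943; d = 1/u = 0.740772
p_u = 0.143536, p_m = 0.666667, p_d = 0.189797
Discount per step: exp(-r*dt) = 0.998876
Stock lattice S(k, j) with j the centered position index:
  k=0: S(0,+0) = 22.4900
  k=1: S(1,-1) = 16.6600; S(1,+0) = 22.4900; S(1,+1) = 30.3602
  k=2: S(2,-2) = 12.3412; S(2,-1) = 16.6600; S(2,+0) = 22.4900; S(2,+1) = 30.3602; S(2,+2) = 40.9846
Terminal payoffs V(N, j) = max(S_T - K, 0):
  V(2,-2) = 0.000000; V(2,-1) = 0.000000; V(2,+0) = 0.180000; V(2,+1) = 8.050222; V(2,+2) = 18.674574
Backward induction: V(k, j) = exp(-r*dt) * [p_u * V(k+1, j+1) + p_m * V(k+1, j) + p_d * V(k+1, j-1)]
  V(1,-1) = exp(-r*dt) * [p_u*0.180000 + p_m*0.000000 + p_d*0.000000] = 0.025807
  V(1,+0) = exp(-r*dt) * [p_u*8.050222 + p_m*0.180000 + p_d*0.000000] = 1.274063
  V(1,+1) = exp(-r*dt) * [p_u*18.674574 + p_m*8.050222 + p_d*0.180000] = 8.072366
  V(0,+0) = exp(-r*dt) * [p_u*8.072366 + p_m*1.274063 + p_d*0.025807] = 2.010686
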